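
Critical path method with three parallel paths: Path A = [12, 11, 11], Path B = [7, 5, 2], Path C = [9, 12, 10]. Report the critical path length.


Path A: 12 + 11 + 11 = 34
Path B: 7 + 5 + 2 = 14
Path C: 9 + 12 + 10 = 31
Critical path = longest = max(34, 14, 31)
= 34 (Path A)


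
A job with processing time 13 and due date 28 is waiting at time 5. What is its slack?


Slack = due - current_time - processing
= 28 - 5 - 13
= 10


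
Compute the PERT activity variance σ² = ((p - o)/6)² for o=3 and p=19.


σ² = ((p - o) / 6)² = (p - o)² / 36
= (19 - 3)² / 36
= 16² / 36
= 256 / 36
= 7.1111


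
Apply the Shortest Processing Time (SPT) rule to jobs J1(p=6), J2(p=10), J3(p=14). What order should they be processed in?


SPT: sort by shortest processing time
  J1: p=6
  J2: p=10
  J3: p=14
Order: J1 → J2 → J3


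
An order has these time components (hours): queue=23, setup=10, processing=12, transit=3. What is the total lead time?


Lead time = queue + setup + processing + transit
= 23 + 10 + 12 + 3
= 48 hours


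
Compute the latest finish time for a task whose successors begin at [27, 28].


LF = min of all successor start times
Successors start at: [27, 28]
LF = min(27, 28)
= 27


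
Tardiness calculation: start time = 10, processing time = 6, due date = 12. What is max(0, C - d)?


Completion = start + processing = 10 + 6 = 16
Tardiness = max(0, C - d) = max(0, 16 - 12)
= max(0, 4)
= 4


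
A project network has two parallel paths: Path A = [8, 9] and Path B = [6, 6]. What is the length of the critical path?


Path A: 8 + 9 = 17
Path B: 6 + 6 = 12
Critical path = longest = max(17, 12)
= 17 (Path A)


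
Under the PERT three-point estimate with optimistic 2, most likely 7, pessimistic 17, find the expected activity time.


te = (o + 4m + p) / 6
= (2 + 4×7 + 17) / 6
= (2 + 28 + 17) / 6
= 47 / 6
= 7.83


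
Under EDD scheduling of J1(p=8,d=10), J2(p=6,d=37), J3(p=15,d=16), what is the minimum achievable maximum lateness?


EDD order: J1 → J3 → J2
Completion and lateness:
  J1: C=8, d=10, L=8-10=-2
  J3: C=23, d=16, L=23-16=7
  J2: C=29, d=37, L=29-37=-8
Lmax = max(-2, 7, -8)
= 7


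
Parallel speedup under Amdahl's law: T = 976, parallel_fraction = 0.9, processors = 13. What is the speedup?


Amdahl's law: T_p = T × ((1-p) + p/N)
= 976 × ((1-0.9) + 0.9/13)
= 976 × (0.10 + 0.0692)
= 976 × 0.1692
= 165.17
Speedup = 976/165.17
= 5.91×


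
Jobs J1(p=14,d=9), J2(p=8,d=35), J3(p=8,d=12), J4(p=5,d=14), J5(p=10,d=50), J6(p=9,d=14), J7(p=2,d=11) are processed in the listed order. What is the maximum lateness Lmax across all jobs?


Lateness per job (L = C - d):
  J1: C=14, d=9, L=5
  J2: C=22, d=35, L=-13
  J3: C=30, d=12, L=18
  J4: C=35, d=14, L=21
  J5: C=45, d=50, L=-5
  J6: C=54, d=14, L=40
  J7: C=56, d=11, L=45
Lmax = max(5, -13, 18, 21, -5, 40, 45)
= 45


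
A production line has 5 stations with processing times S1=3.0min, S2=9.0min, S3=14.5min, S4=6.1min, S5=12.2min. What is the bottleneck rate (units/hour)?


Bottleneck = longest station time
Station times: [3.0, 9.0, 14.5, 6.1, 12.2]
Max = 14.5 min
Rate = 60 / 14.5
= 4.14 units/hour (bottleneck: 14.5min)


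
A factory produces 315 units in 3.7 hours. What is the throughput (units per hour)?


Throughput = units / time
= 315 / 3.7
= 85.1 units/hour


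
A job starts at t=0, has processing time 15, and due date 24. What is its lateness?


Completion = 0 + 15 = 15
Lateness = C - d = 15 - 24
= -9


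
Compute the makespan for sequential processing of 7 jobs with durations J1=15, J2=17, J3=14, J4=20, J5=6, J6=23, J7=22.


Sequential makespan: sum all processing times
= 15 + 17 + 14 + 20 + 6 + 23 + 22
= 117 time units


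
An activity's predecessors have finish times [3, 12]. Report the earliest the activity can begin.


ES = max of all predecessor completion times
Predecessors: [3, 12]
ES = max(3, 12)
= 12


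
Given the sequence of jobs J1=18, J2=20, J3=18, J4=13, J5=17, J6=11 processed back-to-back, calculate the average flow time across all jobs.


Completion times:
  J1: completes at 18
  J2: completes at 38
  J3: completes at 56
  J4: completes at 69
  J5: completes at 86
  J6: completes at 97
Sum = 364
Average = 364/6
= 60.67


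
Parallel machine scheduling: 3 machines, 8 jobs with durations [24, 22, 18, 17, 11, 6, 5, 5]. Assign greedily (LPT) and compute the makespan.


Jobs (LPT sorted): [24, 22, 18, 17, 11, 6, 5, 5]
Machines: 3
  J=24 → Machine 1 (load: 0+24=24)
  J=22 → Machine 2 (load: 0+22=22)
  J=18 → Machine 3 (load: 0+18=18)
  J=17 → Machine 3 (load: 18+17=35)
  J=11 → Machine 2 (load: 22+11=33)
  J=6 → Machine 1 (load: 24+6=30)
  J=5 → Machine 1 (load: 30+5=35)
  J=5 → Machine 2 (load: 33+5=38)
Machine loads: [35, 38, 35]
Makespan = max = 38 time units


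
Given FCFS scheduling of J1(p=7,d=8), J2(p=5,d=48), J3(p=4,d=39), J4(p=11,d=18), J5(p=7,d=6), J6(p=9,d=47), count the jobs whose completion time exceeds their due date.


Completion vs due date:
  J1: C=7, d=8 → on time
  J2: C=12, d=48 → on time
  J3: C=16, d=39 → on time
  J4: C=27, d=18 → TARDY
  J5: C=34, d=6 → TARDY
  J6: C=43, d=47 → on time
Tardy jobs: J4, J5
Count = 2


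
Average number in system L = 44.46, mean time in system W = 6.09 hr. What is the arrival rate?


Little's law: L = λW → λ = L / W
= 44.46 / 6.09
= 7.30 per hour


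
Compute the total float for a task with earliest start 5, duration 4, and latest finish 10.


EF = ES + duration = 5 + 4 = 9
LS = LF - duration = 10 - 4 = 6
Total Float = LF - EF = 10 - 9
(or LS - ES = 6 - 5)
= 1


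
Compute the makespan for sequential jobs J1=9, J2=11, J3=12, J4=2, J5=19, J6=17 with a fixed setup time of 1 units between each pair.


Makespan = Σ processing + (n-1) × setup
= (9 + 11 + 12 + 2 + 19 + 17) + (6-1)×1
= 70 + 5
= 75 time units


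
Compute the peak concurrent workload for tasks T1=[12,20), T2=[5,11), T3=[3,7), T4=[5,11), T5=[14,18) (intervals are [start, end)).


Check each time point for overlaps:
  t=5: 3 tasks active (T2, T3, T4)
Max concurrent = 3


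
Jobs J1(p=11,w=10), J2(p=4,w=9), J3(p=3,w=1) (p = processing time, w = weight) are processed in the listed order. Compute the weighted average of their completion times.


Completion times:
  J1: C=11, w×C=10×11=110
  J2: C=15, w×C=9×15=135
  J3: C=18, w×C=1×18=18
Sum w×C = 263
Sum w = 20
Weighted avg = 263/20
= 13.15


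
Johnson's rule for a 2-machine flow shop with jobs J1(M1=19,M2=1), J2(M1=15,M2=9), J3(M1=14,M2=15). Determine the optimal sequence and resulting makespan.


Johnson's rule:
Group 1 (M1≤M2, sort by M1): ['J3']
Group 2 (M1>M2, sort desc M2): ['J2', 'J1']
Sequence: J3 → J2 → J1
Makespan calculation:
  J3: M1 done=14, M2 done=29
  J2: M1 done=29, M2 done=38
  J1: M1 done=48, M2 done=49
= Sequence: J3 → J2 → J1, Makespan: 49


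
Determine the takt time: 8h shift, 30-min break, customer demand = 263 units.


Available = 8×60 - 30 = 450 min
Takt time = 450 / 263
= 1.71 min/unit


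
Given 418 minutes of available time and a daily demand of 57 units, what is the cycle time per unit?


Cycle time = available time / demand
= 418 / 57
= 7.33 min/unit


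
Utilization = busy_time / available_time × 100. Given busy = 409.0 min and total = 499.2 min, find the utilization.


Utilization = busy / total × 100
= 409.0 / 499.2 × 100
= 81.9%


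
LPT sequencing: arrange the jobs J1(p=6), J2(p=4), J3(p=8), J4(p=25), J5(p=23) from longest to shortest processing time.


LPT: sort by longest processing time first
  J4: p=25
  J5: p=23
  J3: p=8
  J1: p=6
  J2: p=4
Order: J4 → J5 → J3 → J1 → J2


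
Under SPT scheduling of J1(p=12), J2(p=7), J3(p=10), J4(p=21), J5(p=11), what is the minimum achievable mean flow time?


SPT order: J2 → J3 → J5 → J1 → J4
Completion times:
  J2: C=7
  J3: C=17
  J5: C=28
  J1: C=40
  J4: C=61
Sum = 153, n = 5
Mean flow = 153/5
= 30.60


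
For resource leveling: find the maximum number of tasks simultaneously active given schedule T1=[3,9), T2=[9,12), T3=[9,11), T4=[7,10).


Check each time point for overlaps:
  t=9: 3 tasks active (T2, T3, T4)
Max concurrent = 3


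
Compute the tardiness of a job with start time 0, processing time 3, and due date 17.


Completion = start + processing = 0 + 3 = 3
Tardiness = max(0, C - d) = max(0, 3 - 17)
= max(0, -14)
= 0


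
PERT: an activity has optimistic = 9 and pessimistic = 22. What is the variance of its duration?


σ² = ((p - o) / 6)² = (p - o)² / 36
= (22 - 9)² / 36
= 13² / 36
= 169 / 36
= 4.6944


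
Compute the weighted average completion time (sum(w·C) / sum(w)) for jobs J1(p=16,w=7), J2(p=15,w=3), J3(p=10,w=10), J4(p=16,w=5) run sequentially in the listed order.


Completion times:
  J1: C=16, w×C=7×16=112
  J2: C=31, w×C=3×31=93
  J3: C=41, w×C=10×41=410
  J4: C=57, w×C=5×57=285
Sum w×C = 900
Sum w = 25
Weighted avg = 900/25
= 36.00


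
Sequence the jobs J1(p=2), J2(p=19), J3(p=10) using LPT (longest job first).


LPT: sort by longest processing time first
  J2: p=19
  J3: p=10
  J1: p=2
Order: J2 → J3 → J1


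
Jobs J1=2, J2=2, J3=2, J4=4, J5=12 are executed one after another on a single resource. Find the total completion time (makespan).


Sequential makespan: sum all processing times
= 2 + 2 + 2 + 4 + 12
= 22 time units


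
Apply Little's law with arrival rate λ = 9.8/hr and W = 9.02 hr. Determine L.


Little's law: L = λ × W
= 9.8 × 9.02
= 88.40


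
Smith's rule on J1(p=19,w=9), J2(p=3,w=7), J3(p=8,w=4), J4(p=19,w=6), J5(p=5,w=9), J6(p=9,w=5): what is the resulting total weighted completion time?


WSPT order (by p/w): J2 → J5 → J6 → J3 → J1 → J4
  J2: C=3, w·C=7×3=21
  J5: C=8, w·C=9×8=72
  J6: C=17, w·C=5×17=85
  J3: C=25, w·C=4×25=100
  J1: C=44, w·C=9×44=396
  J4: C=63, w·C=6×63=378
Σ w·C = 1052
= 1052


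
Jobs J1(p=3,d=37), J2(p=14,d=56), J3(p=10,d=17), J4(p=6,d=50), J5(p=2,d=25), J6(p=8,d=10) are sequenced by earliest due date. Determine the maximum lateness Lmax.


EDD order: J6 → J3 → J5 → J1 → J4 → J2
Completion and lateness:
  J6: C=8, d=10, L=8-10=-2
  J3: C=18, d=17, L=18-17=1
  J5: C=20, d=25, L=20-25=-5
  J1: C=23, d=37, L=23-37=-14
  J4: C=29, d=50, L=29-50=-21
  J2: C=43, d=56, L=43-56=-13
Lmax = max(-2, 1, -5, -14, -21, -13)
= 1


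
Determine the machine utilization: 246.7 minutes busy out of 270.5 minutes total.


Utilization = busy / total × 100
= 246.7 / 270.5 × 100
= 91.2%


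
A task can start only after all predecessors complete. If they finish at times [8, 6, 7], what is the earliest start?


ES = max of all predecessor completion times
Predecessors: [8, 6, 7]
ES = max(8, 6, 7)
= 8


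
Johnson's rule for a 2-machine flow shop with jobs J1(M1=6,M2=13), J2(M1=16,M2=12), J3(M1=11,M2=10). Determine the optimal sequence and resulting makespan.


Johnson's rule:
Group 1 (M1≤M2, sort by M1): ['J1']
Group 2 (M1>M2, sort desc M2): ['J2', 'J3']
Sequence: J1 → J2 → J3
Makespan calculation:
  J1: M1 done=6, M2 done=19
  J2: M1 done=22, M2 done=34
  J3: M1 done=33, M2 done=44
= Sequence: J1 → J2 → J3, Makespan: 44


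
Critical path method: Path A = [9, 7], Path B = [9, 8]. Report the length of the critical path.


Path A: 9 + 7 = 16
Path B: 9 + 8 = 17
Critical path = longest = max(16, 17)
= 17 (Path B)


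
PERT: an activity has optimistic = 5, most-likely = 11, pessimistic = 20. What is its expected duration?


te = (o + 4m + p) / 6
= (5 + 4×11 + 20) / 6
= (5 + 44 + 20) / 6
= 69 / 6
= 11.50


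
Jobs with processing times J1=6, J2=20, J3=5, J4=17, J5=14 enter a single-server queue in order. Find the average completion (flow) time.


Completion times:
  J1: completes at 6
  J2: completes at 26
  J3: completes at 31
  J4: completes at 48
  J5: completes at 62
Sum = 173
Average = 173/5
= 34.60


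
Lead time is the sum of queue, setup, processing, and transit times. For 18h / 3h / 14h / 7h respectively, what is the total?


Lead time = queue + setup + processing + transit
= 18 + 3 + 14 + 7
= 42 hours


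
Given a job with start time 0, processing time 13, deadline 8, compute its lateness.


Completion = 0 + 13 = 13
Lateness = C - d = 13 - 8
= 5


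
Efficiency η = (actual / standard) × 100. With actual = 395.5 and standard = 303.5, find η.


Efficiency = (actual / standard) × 100
= (395.5 / 303.5) × 100
= 130.3%


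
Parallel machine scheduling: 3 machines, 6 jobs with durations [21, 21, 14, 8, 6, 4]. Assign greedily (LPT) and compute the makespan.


Jobs (LPT sorted): [21, 21, 14, 8, 6, 4]
Machines: 3
  J=21 → Machine 1 (load: 0+21=21)
  J=21 → Machine 2 (load: 0+21=21)
  J=14 → Machine 3 (load: 0+14=14)
  J=8 → Machine 3 (load: 14+8=22)
  J=6 → Machine 1 (load: 21+6=27)
  J=4 → Machine 2 (load: 21+4=25)
Machine loads: [27, 25, 22]
Makespan = max = 27 time units


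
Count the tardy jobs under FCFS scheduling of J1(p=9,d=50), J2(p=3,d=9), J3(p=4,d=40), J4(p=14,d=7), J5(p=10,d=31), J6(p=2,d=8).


Completion vs due date:
  J1: C=9, d=50 → on time
  J2: C=12, d=9 → TARDY
  J3: C=16, d=40 → on time
  J4: C=30, d=7 → TARDY
  J5: C=40, d=31 → TARDY
  J6: C=42, d=8 → TARDY
Tardy jobs: J2, J4, J5, J6
Count = 4


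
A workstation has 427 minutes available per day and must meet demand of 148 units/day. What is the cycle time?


Cycle time = available time / demand
= 427 / 148
= 2.89 min/unit


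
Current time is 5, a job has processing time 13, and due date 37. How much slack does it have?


Slack = due - current_time - processing
= 37 - 5 - 13
= 19


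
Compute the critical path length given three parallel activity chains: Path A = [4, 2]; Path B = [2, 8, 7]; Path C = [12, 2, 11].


Path A: 4 + 2 = 6
Path B: 2 + 8 + 7 = 17
Path C: 12 + 2 + 11 = 25
Critical path = longest = max(6, 17, 25)
= 25 (Path C)


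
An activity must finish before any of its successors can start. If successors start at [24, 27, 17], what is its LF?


LF = min of all successor start times
Successors start at: [24, 27, 17]
LF = min(24, 27, 17)
= 17


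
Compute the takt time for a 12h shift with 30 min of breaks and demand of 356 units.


Available = 12×60 - 30 = 690 min
Takt time = 690 / 356
= 1.94 min/unit


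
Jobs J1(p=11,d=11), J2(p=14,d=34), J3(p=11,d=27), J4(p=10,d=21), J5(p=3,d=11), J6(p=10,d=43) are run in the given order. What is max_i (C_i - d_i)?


Lateness per job (L = C - d):
  J1: C=11, d=11, L=0
  J2: C=25, d=34, L=-9
  J3: C=36, d=27, L=9
  J4: C=46, d=21, L=25
  J5: C=49, d=11, L=38
  J6: C=59, d=43, L=16
Lmax = max(0, -9, 9, 25, 38, 16)
= 38


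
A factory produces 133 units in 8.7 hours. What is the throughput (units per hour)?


Throughput = units / time
= 133 / 8.7
= 15.3 units/hour


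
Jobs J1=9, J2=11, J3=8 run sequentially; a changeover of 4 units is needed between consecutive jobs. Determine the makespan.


Makespan = Σ processing + (n-1) × setup
= (9 + 11 + 8) + (3-1)×4
= 28 + 8
= 36 time units


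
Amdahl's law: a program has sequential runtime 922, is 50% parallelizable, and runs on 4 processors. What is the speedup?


Amdahl's law: T_p = T × ((1-p) + p/N)
= 922 × ((1-0.5) + 0.5/4)
= 922 × (0.50 + 0.1250)
= 922 × 0.6250
= 576.25
Speedup = 922/576.25
= 1.60×


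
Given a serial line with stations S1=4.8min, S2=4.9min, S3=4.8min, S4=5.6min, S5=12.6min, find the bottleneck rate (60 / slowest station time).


Bottleneck = longest station time
Station times: [4.8, 4.9, 4.8, 5.6, 12.6]
Max = 12.6 min
Rate = 60 / 12.6
= 4.76 units/hour (bottleneck: 12.6min)


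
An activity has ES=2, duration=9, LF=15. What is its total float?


EF = ES + duration = 2 + 9 = 11
LS = LF - duration = 15 - 9 = 6
Total Float = LF - EF = 15 - 11
(or LS - ES = 6 - 2)
= 4


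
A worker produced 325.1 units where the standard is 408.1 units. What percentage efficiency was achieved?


Efficiency = (actual / standard) × 100
= (325.1 / 408.1) × 100
= 79.7%


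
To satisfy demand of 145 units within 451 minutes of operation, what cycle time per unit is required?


Cycle time = available time / demand
= 451 / 145
= 3.11 min/unit


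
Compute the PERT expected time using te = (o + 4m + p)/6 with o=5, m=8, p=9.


te = (o + 4m + p) / 6
= (5 + 4×8 + 9) / 6
= (5 + 32 + 9) / 6
= 46 / 6
= 7.67


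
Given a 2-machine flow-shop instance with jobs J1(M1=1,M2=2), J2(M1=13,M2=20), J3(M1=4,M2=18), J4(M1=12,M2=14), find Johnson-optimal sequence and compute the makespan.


Johnson's rule:
Group 1 (M1≤M2, sort by M1): ['J1', 'J3', 'J4', 'J2']
Group 2 (M1>M2, sort desc M2): []
Sequence: J1 → J3 → J4 → J2
Makespan calculation:
  J1: M1 done=1, M2 done=3
  J3: M1 done=5, M2 done=23
  J4: M1 done=17, M2 done=37
  J2: M1 done=30, M2 done=57
= Sequence: J1 → J3 → J4 → J2, Makespan: 57


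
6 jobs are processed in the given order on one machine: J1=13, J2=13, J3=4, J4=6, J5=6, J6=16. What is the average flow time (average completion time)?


Completion times:
  J1: completes at 13
  J2: completes at 26
  J3: completes at 30
  J4: completes at 36
  J5: completes at 42
  J6: completes at 58
Sum = 205
Average = 205/6
= 34.17


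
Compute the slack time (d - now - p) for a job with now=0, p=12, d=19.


Slack = due - current_time - processing
= 19 - 0 - 12
= 7


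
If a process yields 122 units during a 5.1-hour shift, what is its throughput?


Throughput = units / time
= 122 / 5.1
= 23.9 units/hour


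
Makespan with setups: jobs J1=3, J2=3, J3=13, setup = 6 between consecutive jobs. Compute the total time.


Makespan = Σ processing + (n-1) × setup
= (3 + 3 + 13) + (3-1)×6
= 19 + 12
= 31 time units


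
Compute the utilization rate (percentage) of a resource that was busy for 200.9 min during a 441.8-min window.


Utilization = busy / total × 100
= 200.9 / 441.8 × 100
= 45.5%


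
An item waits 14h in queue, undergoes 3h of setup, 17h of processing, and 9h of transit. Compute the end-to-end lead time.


Lead time = queue + setup + processing + transit
= 14 + 3 + 17 + 9
= 43 hours


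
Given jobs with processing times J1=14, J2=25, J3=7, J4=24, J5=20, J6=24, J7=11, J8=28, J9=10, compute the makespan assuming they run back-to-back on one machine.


Sequential makespan: sum all processing times
= 14 + 25 + 7 + 24 + 20 + 24 + 11 + 28 + 10
= 163 time units


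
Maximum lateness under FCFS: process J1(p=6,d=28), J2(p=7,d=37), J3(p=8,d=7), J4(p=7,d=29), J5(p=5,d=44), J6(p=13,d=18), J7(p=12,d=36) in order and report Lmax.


Lateness per job (L = C - d):
  J1: C=6, d=28, L=-22
  J2: C=13, d=37, L=-24
  J3: C=21, d=7, L=14
  J4: C=28, d=29, L=-1
  J5: C=33, d=44, L=-11
  J6: C=46, d=18, L=28
  J7: C=58, d=36, L=22
Lmax = max(-22, -24, 14, -1, -11, 28, 22)
= 28


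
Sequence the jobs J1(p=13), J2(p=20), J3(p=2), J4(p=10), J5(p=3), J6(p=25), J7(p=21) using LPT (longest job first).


LPT: sort by longest processing time first
  J6: p=25
  J7: p=21
  J2: p=20
  J1: p=13
  J4: p=10
  J5: p=3
  J3: p=2
Order: J6 → J7 → J2 → J1 → J4 → J5 → J3


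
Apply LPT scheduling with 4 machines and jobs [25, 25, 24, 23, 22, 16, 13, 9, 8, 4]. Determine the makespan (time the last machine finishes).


Jobs (LPT sorted): [25, 25, 24, 23, 22, 16, 13, 9, 8, 4]
Machines: 4
  J=25 → Machine 1 (load: 0+25=25)
  J=25 → Machine 2 (load: 0+25=25)
  J=24 → Machine 3 (load: 0+24=24)
  J=23 → Machine 4 (load: 0+23=23)
  J=22 → Machine 4 (load: 23+22=45)
  J=16 → Machine 3 (load: 24+16=40)
  J=13 → Machine 1 (load: 25+13=38)
  J=9 → Machine 2 (load: 25+9=34)
  J=8 → Machine 2 (load: 34+8=42)
  J=4 → Machine 1 (load: 38+4=42)
Machine loads: [42, 42, 40, 45]
Makespan = max = 45 time units


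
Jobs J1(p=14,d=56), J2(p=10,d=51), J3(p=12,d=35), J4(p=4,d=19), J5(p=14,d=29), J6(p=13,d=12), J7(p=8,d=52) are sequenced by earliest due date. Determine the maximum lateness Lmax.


EDD order: J6 → J4 → J5 → J3 → J2 → J7 → J1
Completion and lateness:
  J6: C=13, d=12, L=13-12=1
  J4: C=17, d=19, L=17-19=-2
  J5: C=31, d=29, L=31-29=2
  J3: C=43, d=35, L=43-35=8
  J2: C=53, d=51, L=53-51=2
  J7: C=61, d=52, L=61-52=9
  J1: C=75, d=56, L=75-56=19
Lmax = max(1, -2, 2, 8, 2, 9, 19)
= 19


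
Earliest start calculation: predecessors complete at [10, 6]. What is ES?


ES = max of all predecessor completion times
Predecessors: [10, 6]
ES = max(10, 6)
= 10


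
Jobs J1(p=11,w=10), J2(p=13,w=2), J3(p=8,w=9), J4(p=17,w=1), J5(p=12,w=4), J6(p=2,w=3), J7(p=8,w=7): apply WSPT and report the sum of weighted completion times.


WSPT order (by p/w): J6 → J3 → J1 → J7 → J5 → J2 → J4
  J6: C=2, w·C=3×2=6
  J3: C=10, w·C=9×10=90
  J1: C=21, w·C=10×21=210
  J7: C=29, w·C=7×29=203
  J5: C=41, w·C=4×41=164
  J2: C=54, w·C=2×54=108
  J4: C=71, w·C=1×71=71
Σ w·C = 852
= 852


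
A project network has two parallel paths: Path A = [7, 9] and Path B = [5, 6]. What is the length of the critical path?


Path A: 7 + 9 = 16
Path B: 5 + 6 = 11
Critical path = longest = max(16, 11)
= 16 (Path A)


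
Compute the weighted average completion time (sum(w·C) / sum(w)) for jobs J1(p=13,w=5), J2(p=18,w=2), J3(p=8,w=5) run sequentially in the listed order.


Completion times:
  J1: C=13, w×C=5×13=65
  J2: C=31, w×C=2×31=62
  J3: C=39, w×C=5×39=195
Sum w×C = 322
Sum w = 12
Weighted avg = 322/12
= 26.83


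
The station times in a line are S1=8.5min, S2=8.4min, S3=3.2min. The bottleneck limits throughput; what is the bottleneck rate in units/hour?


Bottleneck = longest station time
Station times: [8.5, 8.4, 3.2]
Max = 8.5 min
Rate = 60 / 8.5
= 7.06 units/hour (bottleneck: 8.5min)


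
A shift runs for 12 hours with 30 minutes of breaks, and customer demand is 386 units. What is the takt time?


Available = 12×60 - 30 = 690 min
Takt time = 690 / 386
= 1.79 min/unit


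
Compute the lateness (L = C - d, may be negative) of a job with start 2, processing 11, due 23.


Completion = 2 + 11 = 13
Lateness = C - d = 13 - 23
= -10


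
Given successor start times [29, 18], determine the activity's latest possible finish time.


LF = min of all successor start times
Successors start at: [29, 18]
LF = min(29, 18)
= 18


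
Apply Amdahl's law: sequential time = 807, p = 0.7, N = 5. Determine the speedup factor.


Amdahl's law: T_p = T × ((1-p) + p/N)
= 807 × ((1-0.7) + 0.7/5)
= 807 × (0.30 + 0.1400)
= 807 × 0.4400
= 355.08
Speedup = 807/355.08
= 2.27×


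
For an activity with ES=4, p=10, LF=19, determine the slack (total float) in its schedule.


EF = ES + duration = 4 + 10 = 14
LS = LF - duration = 19 - 10 = 9
Total Float = LF - EF = 19 - 14
(or LS - ES = 9 - 4)
= 5


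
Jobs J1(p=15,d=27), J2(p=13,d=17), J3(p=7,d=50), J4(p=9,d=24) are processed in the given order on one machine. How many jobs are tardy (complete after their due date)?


Completion vs due date:
  J1: C=15, d=27 → on time
  J2: C=28, d=17 → TARDY
  J3: C=35, d=50 → on time
  J4: C=44, d=24 → TARDY
Tardy jobs: J2, J4
Count = 2


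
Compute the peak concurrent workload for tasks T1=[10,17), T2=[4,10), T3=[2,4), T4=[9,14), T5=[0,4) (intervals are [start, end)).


Check each time point for overlaps:
  t=2: 2 tasks active (T3, T5)
Max concurrent = 2


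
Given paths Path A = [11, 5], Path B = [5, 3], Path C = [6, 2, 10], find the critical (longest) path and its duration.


Path A: 11 + 5 = 16
Path B: 5 + 3 = 8
Path C: 6 + 2 + 10 = 18
Critical path = longest = max(16, 8, 18)
= 18 (Path C)


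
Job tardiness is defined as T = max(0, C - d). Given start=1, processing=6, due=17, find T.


Completion = start + processing = 1 + 6 = 7
Tardiness = max(0, C - d) = max(0, 7 - 17)
= max(0, -10)
= 0


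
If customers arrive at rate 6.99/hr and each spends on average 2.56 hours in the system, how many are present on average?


Little's law: L = λ × W
= 6.99 × 2.56
= 17.89


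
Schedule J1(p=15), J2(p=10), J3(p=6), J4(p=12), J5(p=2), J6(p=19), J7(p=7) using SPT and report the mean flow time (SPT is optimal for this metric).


SPT order: J5 → J3 → J7 → J2 → J4 → J1 → J6
Completion times:
  J5: C=2
  J3: C=8
  J7: C=15
  J2: C=25
  J4: C=37
  J1: C=52
  J6: C=71
Sum = 210, n = 7
Mean flow = 210/7
= 30.00


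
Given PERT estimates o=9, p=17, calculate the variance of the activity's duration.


σ² = ((p - o) / 6)² = (p - o)² / 36
= (17 - 9)² / 36
= 8² / 36
= 64 / 36
= 1.7778


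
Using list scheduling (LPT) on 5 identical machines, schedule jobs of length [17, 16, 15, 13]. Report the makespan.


Jobs (LPT sorted): [17, 16, 15, 13]
Machines: 5
  J=17 → Machine 1 (load: 0+17=17)
  J=16 → Machine 2 (load: 0+16=16)
  J=15 → Machine 3 (load: 0+15=15)
  J=13 → Machine 4 (load: 0+13=13)
Machine loads: [17, 16, 15, 13, 0]
Makespan = max = 17 time units


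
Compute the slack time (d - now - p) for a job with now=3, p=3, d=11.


Slack = due - current_time - processing
= 11 - 3 - 3
= 5


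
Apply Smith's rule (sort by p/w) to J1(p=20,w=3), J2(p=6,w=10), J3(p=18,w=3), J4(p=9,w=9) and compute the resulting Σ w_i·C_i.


WSPT order (by p/w): J2 → J4 → J3 → J1
  J2: C=6, w·C=10×6=60
  J4: C=15, w·C=9×15=135
  J3: C=33, w·C=3×33=99
  J1: C=53, w·C=3×53=159
Σ w·C = 453
= 453


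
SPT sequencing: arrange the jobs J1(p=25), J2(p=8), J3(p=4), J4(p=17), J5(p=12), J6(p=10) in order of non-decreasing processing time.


SPT: sort by shortest processing time
  J3: p=4
  J2: p=8
  J6: p=10
  J5: p=12
  J4: p=17
  J1: p=25
Order: J3 → J2 → J6 → J5 → J4 → J1


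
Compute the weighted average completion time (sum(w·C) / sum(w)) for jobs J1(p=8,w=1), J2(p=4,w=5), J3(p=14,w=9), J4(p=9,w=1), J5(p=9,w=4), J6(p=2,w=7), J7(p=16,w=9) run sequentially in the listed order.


Completion times:
  J1: C=8, w×C=1×8=8
  J2: C=12, w×C=5×12=60
  J3: C=26, w×C=9×26=234
  J4: C=35, w×C=1×35=35
  J5: C=44, w×C=4×44=176
  J6: C=46, w×C=7×46=322
  J7: C=62, w×C=9×62=558
Sum w×C = 1393
Sum w = 36
Weighted avg = 1393/36
= 38.69


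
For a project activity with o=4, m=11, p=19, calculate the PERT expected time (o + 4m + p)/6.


te = (o + 4m + p) / 6
= (4 + 4×11 + 19) / 6
= (4 + 44 + 19) / 6
= 67 / 6
= 11.17


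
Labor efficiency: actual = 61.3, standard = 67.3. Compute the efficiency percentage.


Efficiency = (actual / standard) × 100
= (61.3 / 67.3) × 100
= 91.1%


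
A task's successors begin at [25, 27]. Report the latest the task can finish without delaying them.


LF = min of all successor start times
Successors start at: [25, 27]
LF = min(25, 27)
= 25


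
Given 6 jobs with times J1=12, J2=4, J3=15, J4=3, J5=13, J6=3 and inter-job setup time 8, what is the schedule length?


Makespan = Σ processing + (n-1) × setup
= (12 + 4 + 15 + 3 + 13 + 3) + (6-1)×8
= 50 + 40
= 90 time units


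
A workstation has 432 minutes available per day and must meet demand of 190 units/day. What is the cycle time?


Cycle time = available time / demand
= 432 / 190
= 2.27 min/unit


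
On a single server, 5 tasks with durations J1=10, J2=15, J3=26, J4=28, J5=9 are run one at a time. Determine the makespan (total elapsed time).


Sequential makespan: sum all processing times
= 10 + 15 + 26 + 28 + 9
= 88 time units


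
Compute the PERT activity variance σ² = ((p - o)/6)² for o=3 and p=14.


σ² = ((p - o) / 6)² = (p - o)² / 36
= (14 - 3)² / 36
= 11² / 36
= 121 / 36
= 3.3611


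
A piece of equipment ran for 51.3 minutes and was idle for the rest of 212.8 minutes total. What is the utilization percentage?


Utilization = busy / total × 100
= 51.3 / 212.8 × 100
= 24.1%


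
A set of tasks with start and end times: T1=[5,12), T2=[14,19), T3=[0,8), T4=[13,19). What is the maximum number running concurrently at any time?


Check each time point for overlaps:
  t=5: 2 tasks active (T1, T3)
Max concurrent = 2


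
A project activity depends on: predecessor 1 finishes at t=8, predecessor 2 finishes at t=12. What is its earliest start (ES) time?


ES = max of all predecessor completion times
Predecessors: [8, 12]
ES = max(8, 12)
= 12


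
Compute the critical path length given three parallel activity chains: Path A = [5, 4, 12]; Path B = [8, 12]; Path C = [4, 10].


Path A: 5 + 4 + 12 = 21
Path B: 8 + 12 = 20
Path C: 4 + 10 = 14
Critical path = longest = max(21, 20, 14)
= 21 (Path A)


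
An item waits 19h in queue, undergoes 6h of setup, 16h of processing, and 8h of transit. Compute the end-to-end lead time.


Lead time = queue + setup + processing + transit
= 19 + 6 + 16 + 8
= 49 hours


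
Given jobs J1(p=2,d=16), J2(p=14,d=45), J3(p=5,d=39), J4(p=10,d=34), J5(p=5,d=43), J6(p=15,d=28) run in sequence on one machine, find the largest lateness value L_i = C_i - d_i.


Lateness per job (L = C - d):
  J1: C=2, d=16, L=-14
  J2: C=16, d=45, L=-29
  J3: C=21, d=39, L=-18
  J4: C=31, d=34, L=-3
  J5: C=36, d=43, L=-7
  J6: C=51, d=28, L=23
Lmax = max(-14, -29, -18, -3, -7, 23)
= 23


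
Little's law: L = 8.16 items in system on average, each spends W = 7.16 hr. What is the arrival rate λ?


Little's law: L = λW → λ = L / W
= 8.16 / 7.16
= 1.14 per hour


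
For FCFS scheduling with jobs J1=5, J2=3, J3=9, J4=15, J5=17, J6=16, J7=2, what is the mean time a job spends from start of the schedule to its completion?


Completion times:
  J1: completes at 5
  J2: completes at 8
  J3: completes at 17
  J4: completes at 32
  J5: completes at 49
  J6: completes at 65
  J7: completes at 67
Sum = 243
Average = 243/7
= 34.71


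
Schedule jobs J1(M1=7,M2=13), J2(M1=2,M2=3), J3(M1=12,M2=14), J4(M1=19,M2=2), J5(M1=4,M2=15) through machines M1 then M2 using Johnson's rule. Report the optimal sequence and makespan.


Johnson's rule:
Group 1 (M1≤M2, sort by M1): ['J2', 'J5', 'J1', 'J3']
Group 2 (M1>M2, sort desc M2): ['J4']
Sequence: J2 → J5 → J1 → J3 → J4
Makespan calculation:
  J2: M1 done=2, M2 done=5
  J5: M1 done=6, M2 done=21
  J1: M1 done=13, M2 done=34
  J3: M1 done=25, M2 done=48
  J4: M1 done=44, M2 done=50
= Sequence: J2 → J5 → J1 → J3 → J4, Makespan: 50


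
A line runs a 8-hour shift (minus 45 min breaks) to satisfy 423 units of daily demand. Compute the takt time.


Available = 8×60 - 45 = 435 min
Takt time = 435 / 423
= 1.03 min/unit


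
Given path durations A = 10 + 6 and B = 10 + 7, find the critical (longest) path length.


Path A: 10 + 6 = 16
Path B: 10 + 7 = 17
Critical path = longest = max(16, 17)
= 17 (Path B)


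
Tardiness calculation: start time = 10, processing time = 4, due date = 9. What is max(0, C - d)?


Completion = start + processing = 10 + 4 = 14
Tardiness = max(0, C - d) = max(0, 14 - 9)
= max(0, 5)
= 5


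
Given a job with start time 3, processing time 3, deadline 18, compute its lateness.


Completion = 3 + 3 = 6
Lateness = C - d = 6 - 18
= -12


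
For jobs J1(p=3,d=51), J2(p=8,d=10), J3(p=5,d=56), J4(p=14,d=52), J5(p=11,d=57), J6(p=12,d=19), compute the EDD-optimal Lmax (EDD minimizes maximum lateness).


EDD order: J2 → J6 → J1 → J4 → J3 → J5
Completion and lateness:
  J2: C=8, d=10, L=8-10=-2
  J6: C=20, d=19, L=20-19=1
  J1: C=23, d=51, L=23-51=-28
  J4: C=37, d=52, L=37-52=-15
  J3: C=42, d=56, L=42-56=-14
  J5: C=53, d=57, L=53-57=-4
Lmax = max(-2, 1, -28, -15, -14, -4)
= 1


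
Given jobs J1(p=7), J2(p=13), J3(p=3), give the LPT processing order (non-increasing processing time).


LPT: sort by longest processing time first
  J2: p=13
  J1: p=7
  J3: p=3
Order: J2 → J1 → J3


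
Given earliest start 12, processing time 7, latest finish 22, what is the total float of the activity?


EF = ES + duration = 12 + 7 = 19
LS = LF - duration = 22 - 7 = 15
Total Float = LF - EF = 22 - 19
(or LS - ES = 15 - 12)
= 3


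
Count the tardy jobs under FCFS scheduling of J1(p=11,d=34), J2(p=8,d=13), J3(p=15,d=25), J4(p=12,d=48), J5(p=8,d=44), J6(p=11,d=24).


Completion vs due date:
  J1: C=11, d=34 → on time
  J2: C=19, d=13 → TARDY
  J3: C=34, d=25 → TARDY
  J4: C=46, d=48 → on time
  J5: C=54, d=44 → TARDY
  J6: C=65, d=24 → TARDY
Tardy jobs: J2, J3, J5, J6
Count = 4


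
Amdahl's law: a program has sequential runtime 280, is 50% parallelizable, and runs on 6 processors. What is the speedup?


Amdahl's law: T_p = T × ((1-p) + p/N)
= 280 × ((1-0.5) + 0.5/6)
= 280 × (0.50 + 0.0833)
= 280 × 0.5833
= 163.33
Speedup = 280/163.33
= 1.71×


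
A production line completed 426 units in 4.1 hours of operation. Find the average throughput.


Throughput = units / time
= 426 / 4.1
= 103.9 units/hour


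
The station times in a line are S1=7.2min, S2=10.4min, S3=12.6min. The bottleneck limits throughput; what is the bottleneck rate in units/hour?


Bottleneck = longest station time
Station times: [7.2, 10.4, 12.6]
Max = 12.6 min
Rate = 60 / 12.6
= 4.76 units/hour (bottleneck: 12.6min)


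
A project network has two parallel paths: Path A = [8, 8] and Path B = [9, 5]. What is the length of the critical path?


Path A: 8 + 8 = 16
Path B: 9 + 5 = 14
Critical path = longest = max(16, 14)
= 16 (Path A)


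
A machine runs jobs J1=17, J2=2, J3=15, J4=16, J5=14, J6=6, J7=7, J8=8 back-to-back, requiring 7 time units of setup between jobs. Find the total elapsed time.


Makespan = Σ processing + (n-1) × setup
= (17 + 2 + 15 + 16 + 14 + 6 + 7 + 8) + (8-1)×7
= 85 + 49
= 134 time units


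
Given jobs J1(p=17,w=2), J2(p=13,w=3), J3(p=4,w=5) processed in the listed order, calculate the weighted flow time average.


Completion times:
  J1: C=17, w×C=2×17=34
  J2: C=30, w×C=3×30=90
  J3: C=34, w×C=5×34=170
Sum w×C = 294
Sum w = 10
Weighted avg = 294/10
= 29.40


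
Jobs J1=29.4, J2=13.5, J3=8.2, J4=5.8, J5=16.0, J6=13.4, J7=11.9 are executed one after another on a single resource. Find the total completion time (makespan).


Sequential makespan: sum all processing times
= 29.4 + 13.5 + 8.2 + 5.8 + 16.0 + 13.4 + 11.9
= 98.2 time units


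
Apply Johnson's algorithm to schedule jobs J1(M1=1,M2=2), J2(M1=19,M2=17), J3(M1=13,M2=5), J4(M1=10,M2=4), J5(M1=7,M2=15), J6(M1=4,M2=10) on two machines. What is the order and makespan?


Johnson's rule:
Group 1 (M1≤M2, sort by M1): ['J1', 'J6', 'J5']
Group 2 (M1>M2, sort desc M2): ['J2', 'J3', 'J4']
Sequence: J1 → J6 → J5 → J2 → J3 → J4
Makespan calculation:
  J1: M1 done=1, M2 done=3
  J6: M1 done=5, M2 done=15
  J5: M1 done=12, M2 done=30
  J2: M1 done=31, M2 done=48
  J3: M1 done=44, M2 done=53
  J4: M1 done=54, M2 done=58
= Sequence: J1 → J6 → J5 → J2 → J3 → J4, Makespan: 58


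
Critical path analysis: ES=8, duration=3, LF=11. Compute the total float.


EF = ES + duration = 8 + 3 = 11
LS = LF - duration = 11 - 3 = 8
Total Float = LF - EF = 11 - 11
(or LS - ES = 8 - 8)
= 0


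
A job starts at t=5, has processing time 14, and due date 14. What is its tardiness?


Completion = start + processing = 5 + 14 = 19
Tardiness = max(0, C - d) = max(0, 19 - 14)
= max(0, 5)
= 5


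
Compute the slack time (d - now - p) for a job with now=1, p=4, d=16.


Slack = due - current_time - processing
= 16 - 1 - 4
= 11


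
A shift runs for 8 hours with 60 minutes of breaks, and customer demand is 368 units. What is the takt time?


Available = 8×60 - 60 = 420 min
Takt time = 420 / 368
= 1.14 min/unit


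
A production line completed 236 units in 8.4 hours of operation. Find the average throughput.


Throughput = units / time
= 236 / 8.4
= 28.1 units/hour


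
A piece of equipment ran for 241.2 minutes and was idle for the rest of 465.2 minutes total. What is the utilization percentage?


Utilization = busy / total × 100
= 241.2 / 465.2 × 100
= 51.8%


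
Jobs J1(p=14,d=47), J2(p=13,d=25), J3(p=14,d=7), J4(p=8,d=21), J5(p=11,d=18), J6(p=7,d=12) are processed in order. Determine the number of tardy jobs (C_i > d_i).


Completion vs due date:
  J1: C=14, d=47 → on time
  J2: C=27, d=25 → TARDY
  J3: C=41, d=7 → TARDY
  J4: C=49, d=21 → TARDY
  J5: C=60, d=18 → TARDY
  J6: C=67, d=12 → TARDY
Tardy jobs: J2, J3, J4, J5, J6
Count = 5


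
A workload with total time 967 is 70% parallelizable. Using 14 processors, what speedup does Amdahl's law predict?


Amdahl's law: T_p = T × ((1-p) + p/N)
= 967 × ((1-0.7) + 0.7/14)
= 967 × (0.30 + 0.0500)
= 967 × 0.3500
= 338.45
Speedup = 967/338.45
= 2.86×


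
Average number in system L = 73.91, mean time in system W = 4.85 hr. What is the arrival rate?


Little's law: L = λW → λ = L / W
= 73.91 / 4.85
= 15.24 per hour


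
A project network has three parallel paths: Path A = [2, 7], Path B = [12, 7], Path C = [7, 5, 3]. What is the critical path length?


Path A: 2 + 7 = 9
Path B: 12 + 7 = 19
Path C: 7 + 5 + 3 = 15
Critical path = longest = max(9, 19, 15)
= 19 (Path B)


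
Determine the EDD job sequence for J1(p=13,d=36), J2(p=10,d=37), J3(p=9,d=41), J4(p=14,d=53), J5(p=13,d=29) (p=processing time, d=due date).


EDD: sort by earliest due date
  J5: d=29, p=13
  J1: d=36, p=13
  J2: d=37, p=10
  J3: d=41, p=9
  J4: d=53, p=14
Order: J5 → J1 → J2 → J3 → J4


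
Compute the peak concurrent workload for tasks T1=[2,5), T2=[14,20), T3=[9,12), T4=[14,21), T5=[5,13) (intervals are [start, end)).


Check each time point for overlaps:
  t=9: 2 tasks active (T3, T5)
Max concurrent = 2


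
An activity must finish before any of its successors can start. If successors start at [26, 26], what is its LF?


LF = min of all successor start times
Successors start at: [26, 26]
LF = min(26, 26)
= 26


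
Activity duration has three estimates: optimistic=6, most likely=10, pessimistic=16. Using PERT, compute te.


te = (o + 4m + p) / 6
= (6 + 4×10 + 16) / 6
= (6 + 40 + 16) / 6
= 62 / 6
= 10.33


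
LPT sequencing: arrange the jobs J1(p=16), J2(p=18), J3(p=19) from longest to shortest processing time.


LPT: sort by longest processing time first
  J3: p=19
  J2: p=18
  J1: p=16
Order: J3 → J2 → J1


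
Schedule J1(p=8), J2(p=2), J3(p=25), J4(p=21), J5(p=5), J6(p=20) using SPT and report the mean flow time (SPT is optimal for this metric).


SPT order: J2 → J5 → J1 → J6 → J4 → J3
Completion times:
  J2: C=2
  J5: C=7
  J1: C=15
  J6: C=35
  J4: C=56
  J3: C=81
Sum = 196, n = 6
Mean flow = 196/6
= 32.67


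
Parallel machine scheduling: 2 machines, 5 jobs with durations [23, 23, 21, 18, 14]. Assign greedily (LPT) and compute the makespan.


Jobs (LPT sorted): [23, 23, 21, 18, 14]
Machines: 2
  J=23 → Machine 1 (load: 0+23=23)
  J=23 → Machine 2 (load: 0+23=23)
  J=21 → Machine 1 (load: 23+21=44)
  J=18 → Machine 2 (load: 23+18=41)
  J=14 → Machine 2 (load: 41+14=55)
Machine loads: [44, 55]
Makespan = max = 55 time units


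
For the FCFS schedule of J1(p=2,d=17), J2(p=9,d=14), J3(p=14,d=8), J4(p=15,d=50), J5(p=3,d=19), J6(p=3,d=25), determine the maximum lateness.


Lateness per job (L = C - d):
  J1: C=2, d=17, L=-15
  J2: C=11, d=14, L=-3
  J3: C=25, d=8, L=17
  J4: C=40, d=50, L=-10
  J5: C=43, d=19, L=24
  J6: C=46, d=25, L=21
Lmax = max(-15, -3, 17, -10, 24, 21)
= 24


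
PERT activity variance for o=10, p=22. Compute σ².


σ² = ((p - o) / 6)² = (p - o)² / 36
= (22 - 10)² / 36
= 12² / 36
= 144 / 36
= 4.0000


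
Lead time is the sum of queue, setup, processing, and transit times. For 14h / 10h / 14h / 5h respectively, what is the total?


Lead time = queue + setup + processing + transit
= 14 + 10 + 14 + 5
= 43 hours


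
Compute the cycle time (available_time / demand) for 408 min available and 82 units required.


Cycle time = available time / demand
= 408 / 82
= 4.98 min/unit
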